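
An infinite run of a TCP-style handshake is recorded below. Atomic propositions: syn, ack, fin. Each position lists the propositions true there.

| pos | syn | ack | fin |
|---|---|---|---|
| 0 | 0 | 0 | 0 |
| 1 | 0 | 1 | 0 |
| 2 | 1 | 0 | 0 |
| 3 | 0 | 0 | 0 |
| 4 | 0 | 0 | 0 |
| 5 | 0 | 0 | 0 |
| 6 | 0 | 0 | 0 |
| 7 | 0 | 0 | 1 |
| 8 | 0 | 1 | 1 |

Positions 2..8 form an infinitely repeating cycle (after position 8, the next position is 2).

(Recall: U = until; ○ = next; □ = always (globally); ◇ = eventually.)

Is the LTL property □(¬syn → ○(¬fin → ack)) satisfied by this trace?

No

¬syn → ○(¬fin → ack) must hold at every position from 0 onward. It fails at position 1, so □(¬syn → ○(¬fin → ack)) is false.
Positions where ¬syn holds: 0, 1, 3, 4, 5, 6, 7, 8.
Check ○(¬fin → ack) at each: 0→ok, 1→fails, 3→fails, 4→fails, 5→fails, 6→ok, 7→ok, 8→fails.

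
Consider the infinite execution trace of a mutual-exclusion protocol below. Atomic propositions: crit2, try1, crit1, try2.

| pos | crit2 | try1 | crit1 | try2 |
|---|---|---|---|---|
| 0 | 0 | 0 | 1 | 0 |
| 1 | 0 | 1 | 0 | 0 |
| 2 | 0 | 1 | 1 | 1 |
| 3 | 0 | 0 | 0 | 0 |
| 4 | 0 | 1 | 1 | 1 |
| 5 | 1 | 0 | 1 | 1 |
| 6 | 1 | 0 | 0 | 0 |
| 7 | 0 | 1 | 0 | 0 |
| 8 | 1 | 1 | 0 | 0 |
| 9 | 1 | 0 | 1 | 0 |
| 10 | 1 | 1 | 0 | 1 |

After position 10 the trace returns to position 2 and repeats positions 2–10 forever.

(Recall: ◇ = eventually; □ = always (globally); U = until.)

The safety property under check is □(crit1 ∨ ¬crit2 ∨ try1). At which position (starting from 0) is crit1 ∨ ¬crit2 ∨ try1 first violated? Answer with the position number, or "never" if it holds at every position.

6

Check crit1 ∨ ¬crit2 ∨ try1 at each position in order: 0 ✓, 1 ✓, 2 ✓, 3 ✓, 4 ✓, 5 ✓.
At position 6 the labels are {crit2}, so crit1 ∨ ¬crit2 ∨ try1 is false there. This is the first violation.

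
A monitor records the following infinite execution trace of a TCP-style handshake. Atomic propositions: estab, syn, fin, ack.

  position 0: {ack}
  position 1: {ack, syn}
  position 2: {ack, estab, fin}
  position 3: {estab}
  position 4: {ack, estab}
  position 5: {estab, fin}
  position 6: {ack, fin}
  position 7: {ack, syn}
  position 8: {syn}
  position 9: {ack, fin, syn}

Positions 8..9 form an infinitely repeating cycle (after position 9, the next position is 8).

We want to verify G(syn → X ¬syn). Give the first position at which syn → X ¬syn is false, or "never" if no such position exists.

Check syn → X ¬syn at each position in order: 0 ✓, 1 ✓, 2 ✓, 3 ✓, 4 ✓, 5 ✓, 6 ✓.
At position 7 the labels are {ack, syn} and the next position 8 has {syn}, so syn → X ¬syn is false there. This is the first violation.

7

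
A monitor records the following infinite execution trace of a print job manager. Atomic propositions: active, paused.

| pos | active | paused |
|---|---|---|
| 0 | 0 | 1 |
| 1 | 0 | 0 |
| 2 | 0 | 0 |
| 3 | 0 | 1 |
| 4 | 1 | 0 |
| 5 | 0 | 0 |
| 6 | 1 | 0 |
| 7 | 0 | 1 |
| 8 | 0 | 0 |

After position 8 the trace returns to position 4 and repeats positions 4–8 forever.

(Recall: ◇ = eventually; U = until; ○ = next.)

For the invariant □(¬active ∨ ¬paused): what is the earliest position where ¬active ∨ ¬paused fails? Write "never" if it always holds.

¬active ∨ ¬paused holds at every position 0..8, and those are all the positions the trace ever visits, so the invariant □(¬active ∨ ¬paused) is never violated.

never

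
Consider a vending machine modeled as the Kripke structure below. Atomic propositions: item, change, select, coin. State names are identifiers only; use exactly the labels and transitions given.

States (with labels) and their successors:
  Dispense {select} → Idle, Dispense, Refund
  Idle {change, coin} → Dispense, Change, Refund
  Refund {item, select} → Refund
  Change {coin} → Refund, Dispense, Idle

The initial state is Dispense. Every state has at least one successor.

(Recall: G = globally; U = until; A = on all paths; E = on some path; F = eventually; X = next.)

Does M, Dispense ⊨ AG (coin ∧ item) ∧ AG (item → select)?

States satisfying coin ∧ item: ∅.
States satisfying AG (coin ∧ item): ∅.
States satisfying item → select: {Dispense, Idle, Refund, Change}.
States satisfying AG (item → select): {Dispense, Idle, Refund, Change}.
States satisfying AG (coin ∧ item) ∧ AG (item → select): ∅.
Dispense ∉ Sat(AG (coin ∧ item) ∧ AG (item → select)).

Does not hold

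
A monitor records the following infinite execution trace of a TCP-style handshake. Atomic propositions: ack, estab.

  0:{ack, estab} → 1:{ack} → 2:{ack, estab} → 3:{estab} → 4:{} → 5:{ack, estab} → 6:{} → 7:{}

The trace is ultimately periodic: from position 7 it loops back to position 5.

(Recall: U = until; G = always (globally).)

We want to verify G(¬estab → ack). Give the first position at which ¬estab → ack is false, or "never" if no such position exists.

Check ¬estab → ack at each position in order: 0 ✓, 1 ✓, 2 ✓, 3 ✓.
At position 4 the labels are {}, so ¬estab → ack is false there. This is the first violation.

4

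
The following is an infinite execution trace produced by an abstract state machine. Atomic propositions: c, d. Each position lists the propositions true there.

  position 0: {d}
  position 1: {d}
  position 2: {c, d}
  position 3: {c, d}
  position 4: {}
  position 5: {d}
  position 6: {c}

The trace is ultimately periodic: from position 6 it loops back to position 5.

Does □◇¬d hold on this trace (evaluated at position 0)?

◇¬d holds at every position 0..6, and those are all positions ever visited, so □◇¬d holds.

Yes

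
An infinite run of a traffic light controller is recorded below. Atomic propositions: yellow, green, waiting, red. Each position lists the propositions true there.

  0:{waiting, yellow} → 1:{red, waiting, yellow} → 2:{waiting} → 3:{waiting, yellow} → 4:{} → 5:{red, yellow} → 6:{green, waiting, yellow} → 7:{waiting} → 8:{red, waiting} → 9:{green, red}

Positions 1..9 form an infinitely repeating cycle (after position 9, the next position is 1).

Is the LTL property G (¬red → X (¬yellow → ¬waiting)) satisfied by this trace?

¬red → X (¬yellow → ¬waiting) must hold at every position from 0 onward. It fails at position 6, so G (¬red → X (¬yellow → ¬waiting)) is false.
Positions where ¬red holds: 0, 2, 3, 4, 6, 7.
Check X (¬yellow → ¬waiting) at each: 0→ok, 2→ok, 3→ok, 4→ok, 6→fails, 7→fails.

Does not hold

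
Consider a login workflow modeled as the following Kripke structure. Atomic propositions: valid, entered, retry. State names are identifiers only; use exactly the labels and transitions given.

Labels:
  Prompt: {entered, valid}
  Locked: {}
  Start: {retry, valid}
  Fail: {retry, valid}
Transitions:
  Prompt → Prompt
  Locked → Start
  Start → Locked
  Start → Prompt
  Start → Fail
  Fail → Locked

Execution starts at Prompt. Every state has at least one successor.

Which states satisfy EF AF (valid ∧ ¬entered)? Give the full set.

States satisfying AF (valid ∧ ¬entered): {Locked, Start, Fail}.
States satisfying EF AF (valid ∧ ¬entered): {Locked, Start, Fail}.

{Locked, Start, Fail}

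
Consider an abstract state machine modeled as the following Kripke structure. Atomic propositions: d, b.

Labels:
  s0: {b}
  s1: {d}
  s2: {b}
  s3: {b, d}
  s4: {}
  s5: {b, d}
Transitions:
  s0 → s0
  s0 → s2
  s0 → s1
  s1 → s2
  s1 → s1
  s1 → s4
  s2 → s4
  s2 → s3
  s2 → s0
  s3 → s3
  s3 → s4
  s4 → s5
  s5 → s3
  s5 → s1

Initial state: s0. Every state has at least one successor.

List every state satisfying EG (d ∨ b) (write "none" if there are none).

States satisfying d ∨ b: {s0, s1, s2, s3, s5}.
States satisfying EG (d ∨ b): {s0, s1, s2, s3, s5}.

{s0, s1, s2, s3, s5}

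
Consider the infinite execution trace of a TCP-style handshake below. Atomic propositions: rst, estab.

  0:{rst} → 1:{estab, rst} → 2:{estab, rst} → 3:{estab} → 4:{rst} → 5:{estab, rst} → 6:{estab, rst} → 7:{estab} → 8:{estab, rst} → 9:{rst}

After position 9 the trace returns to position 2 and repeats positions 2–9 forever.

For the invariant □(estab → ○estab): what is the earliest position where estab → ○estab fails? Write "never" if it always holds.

Check estab → ○estab at each position in order: 0 ✓, 1 ✓, 2 ✓.
At position 3 the labels are {estab} and the next position 4 has {rst}, so estab → ○estab is false there. This is the first violation.

3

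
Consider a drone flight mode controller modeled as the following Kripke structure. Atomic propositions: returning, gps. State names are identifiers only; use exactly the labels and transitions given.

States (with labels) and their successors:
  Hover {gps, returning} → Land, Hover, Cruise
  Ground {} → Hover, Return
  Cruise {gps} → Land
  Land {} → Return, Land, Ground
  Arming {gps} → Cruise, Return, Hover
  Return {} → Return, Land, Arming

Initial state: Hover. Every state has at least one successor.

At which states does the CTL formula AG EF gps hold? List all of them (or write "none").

{Hover, Ground, Cruise, Land, Arming, Return}

States satisfying EF gps: {Hover, Ground, Cruise, Land, Arming, Return}.
States satisfying AG EF gps: {Hover, Ground, Cruise, Land, Arming, Return}.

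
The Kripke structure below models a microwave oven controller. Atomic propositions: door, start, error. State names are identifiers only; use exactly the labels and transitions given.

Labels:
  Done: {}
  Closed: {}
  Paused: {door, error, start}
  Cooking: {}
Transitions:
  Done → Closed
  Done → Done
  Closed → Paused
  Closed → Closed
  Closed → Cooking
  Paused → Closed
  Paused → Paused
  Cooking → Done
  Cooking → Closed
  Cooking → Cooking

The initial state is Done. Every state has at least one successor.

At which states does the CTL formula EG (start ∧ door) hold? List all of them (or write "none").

{Paused}

States satisfying start ∧ door: {Paused}.
States satisfying EG (start ∧ door): {Paused}.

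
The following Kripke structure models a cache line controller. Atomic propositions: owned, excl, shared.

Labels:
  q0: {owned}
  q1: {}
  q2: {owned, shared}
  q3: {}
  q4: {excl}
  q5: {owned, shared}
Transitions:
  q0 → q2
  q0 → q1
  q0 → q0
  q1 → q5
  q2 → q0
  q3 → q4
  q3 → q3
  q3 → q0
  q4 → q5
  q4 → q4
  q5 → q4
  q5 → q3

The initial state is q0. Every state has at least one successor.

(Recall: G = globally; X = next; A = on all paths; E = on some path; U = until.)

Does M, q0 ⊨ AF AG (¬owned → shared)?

Violated

States satisfying AG (¬owned → shared): ∅.
States satisfying AF AG (¬owned → shared): ∅.
There is a path from q0 along which AG (¬owned → shared) never holds.
q0 ∉ Sat(AF AG (¬owned → shared)).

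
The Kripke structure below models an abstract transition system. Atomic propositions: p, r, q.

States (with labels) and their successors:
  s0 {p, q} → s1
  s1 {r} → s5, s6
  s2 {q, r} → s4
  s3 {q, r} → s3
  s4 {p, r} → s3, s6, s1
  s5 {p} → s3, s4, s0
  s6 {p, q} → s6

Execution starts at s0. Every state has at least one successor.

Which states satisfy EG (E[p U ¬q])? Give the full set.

{s0, s1, s4, s5}

States satisfying E[p U ¬q]: {s0, s1, s4, s5}.
States satisfying EG (E[p U ¬q]): {s0, s1, s4, s5}.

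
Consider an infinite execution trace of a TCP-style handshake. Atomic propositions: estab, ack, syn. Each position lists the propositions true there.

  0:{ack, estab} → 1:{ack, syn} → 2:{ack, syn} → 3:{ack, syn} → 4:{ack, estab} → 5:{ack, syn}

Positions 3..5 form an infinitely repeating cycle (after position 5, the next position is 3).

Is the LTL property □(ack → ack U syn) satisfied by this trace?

ack → ack U syn holds at every position 0..5, and those are all positions ever visited, so □(ack → ack U syn) holds.
Positions where ack holds: 0, 1, 2, 3, 4, 5.
Check ack U syn at each: 0→ok, 1→ok, 2→ok, 3→ok, 4→ok, 5→ok.

Yes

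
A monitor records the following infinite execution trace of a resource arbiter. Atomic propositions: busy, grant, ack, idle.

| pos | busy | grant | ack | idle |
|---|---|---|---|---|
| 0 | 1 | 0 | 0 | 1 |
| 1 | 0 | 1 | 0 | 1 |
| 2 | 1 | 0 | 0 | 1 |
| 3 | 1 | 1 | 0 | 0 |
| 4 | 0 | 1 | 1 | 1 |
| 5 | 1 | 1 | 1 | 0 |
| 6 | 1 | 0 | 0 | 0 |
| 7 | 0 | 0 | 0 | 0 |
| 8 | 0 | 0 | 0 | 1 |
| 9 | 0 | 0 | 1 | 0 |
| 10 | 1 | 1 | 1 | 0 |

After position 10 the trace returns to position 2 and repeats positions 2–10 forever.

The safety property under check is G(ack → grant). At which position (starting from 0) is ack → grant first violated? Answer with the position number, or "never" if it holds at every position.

9

Check ack → grant at each position in order: 0 ✓, 1 ✓, 2 ✓, 3 ✓, 4 ✓, 5 ✓, 6 ✓, 7 ✓, 8 ✓.
At position 9 the labels are {ack}, so ack → grant is false there. This is the first violation.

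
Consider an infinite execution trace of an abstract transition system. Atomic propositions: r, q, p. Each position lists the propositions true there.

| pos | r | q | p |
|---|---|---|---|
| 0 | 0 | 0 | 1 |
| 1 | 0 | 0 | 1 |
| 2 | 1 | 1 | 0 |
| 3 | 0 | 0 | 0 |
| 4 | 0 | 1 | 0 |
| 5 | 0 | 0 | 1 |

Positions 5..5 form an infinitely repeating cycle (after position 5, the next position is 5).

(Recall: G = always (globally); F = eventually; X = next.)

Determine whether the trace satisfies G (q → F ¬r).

q → F ¬r holds at every position 0..5, and those are all positions ever visited, so G (q → F ¬r) holds.
Positions where q holds: 2, 4.
Check F ¬r at each: 2→ok, 4→ok.

Holds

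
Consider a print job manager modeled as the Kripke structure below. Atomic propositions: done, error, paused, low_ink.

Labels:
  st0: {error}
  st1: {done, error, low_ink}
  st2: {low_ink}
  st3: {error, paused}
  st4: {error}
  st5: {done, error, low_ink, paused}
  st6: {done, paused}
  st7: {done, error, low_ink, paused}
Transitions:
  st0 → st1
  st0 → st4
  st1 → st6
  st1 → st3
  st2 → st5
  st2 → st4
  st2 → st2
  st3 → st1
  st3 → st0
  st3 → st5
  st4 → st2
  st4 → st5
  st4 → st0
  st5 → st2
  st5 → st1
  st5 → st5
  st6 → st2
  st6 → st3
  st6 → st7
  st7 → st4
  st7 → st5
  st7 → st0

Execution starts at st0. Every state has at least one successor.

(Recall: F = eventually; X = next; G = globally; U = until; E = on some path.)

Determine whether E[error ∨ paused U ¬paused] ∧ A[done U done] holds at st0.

States satisfying error ∨ paused: {st0, st1, st3, st4, st5, st6, st7}.
States satisfying ¬paused: {st0, st1, st2, st4}.
States satisfying E[error ∨ paused U ¬paused]: {st0, st1, st2, st3, st4, st5, st6, st7}.
States satisfying done: {st1, st5, st6, st7}.
States satisfying A[done U done]: {st1, st5, st6, st7}.
States satisfying E[error ∨ paused U ¬paused] ∧ A[done U done]: {st1, st5, st6, st7}.
st0 ∉ Sat(E[error ∨ paused U ¬paused] ∧ A[done U done]).

No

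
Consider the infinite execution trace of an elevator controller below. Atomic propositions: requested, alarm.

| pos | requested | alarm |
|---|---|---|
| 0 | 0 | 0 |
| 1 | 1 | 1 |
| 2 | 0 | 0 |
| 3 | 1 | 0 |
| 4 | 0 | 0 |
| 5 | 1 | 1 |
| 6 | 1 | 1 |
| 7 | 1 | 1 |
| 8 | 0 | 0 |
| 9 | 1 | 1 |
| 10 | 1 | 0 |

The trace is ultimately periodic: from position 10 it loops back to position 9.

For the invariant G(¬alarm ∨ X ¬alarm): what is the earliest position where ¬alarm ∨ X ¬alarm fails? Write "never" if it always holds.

Check ¬alarm ∨ X ¬alarm at each position in order: 0 ✓, 1 ✓, 2 ✓, 3 ✓, 4 ✓.
At position 5 the labels are {alarm, requested} and the next position 6 has {alarm, requested}, so ¬alarm ∨ X ¬alarm is false there. This is the first violation.

5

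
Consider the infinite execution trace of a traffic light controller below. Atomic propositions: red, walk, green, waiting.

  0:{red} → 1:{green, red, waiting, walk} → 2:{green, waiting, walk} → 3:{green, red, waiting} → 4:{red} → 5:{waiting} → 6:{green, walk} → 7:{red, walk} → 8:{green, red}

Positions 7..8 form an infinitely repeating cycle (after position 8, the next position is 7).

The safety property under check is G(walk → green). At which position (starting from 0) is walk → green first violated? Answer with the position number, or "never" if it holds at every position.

7

Check walk → green at each position in order: 0 ✓, 1 ✓, 2 ✓, 3 ✓, 4 ✓, 5 ✓, 6 ✓.
At position 7 the labels are {red, walk}, so walk → green is false there. This is the first violation.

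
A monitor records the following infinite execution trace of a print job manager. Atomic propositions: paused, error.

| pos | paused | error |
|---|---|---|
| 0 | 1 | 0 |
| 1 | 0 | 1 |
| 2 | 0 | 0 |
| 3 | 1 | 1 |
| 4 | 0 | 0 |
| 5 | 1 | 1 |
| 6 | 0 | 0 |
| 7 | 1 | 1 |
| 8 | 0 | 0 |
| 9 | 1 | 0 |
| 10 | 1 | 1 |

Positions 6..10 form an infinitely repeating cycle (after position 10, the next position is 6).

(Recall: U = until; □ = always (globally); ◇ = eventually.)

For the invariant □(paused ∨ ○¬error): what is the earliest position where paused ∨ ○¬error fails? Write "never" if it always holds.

Check paused ∨ ○¬error at each position in order: 0 ✓, 1 ✓.
At position 2 the labels are {} and the next position 3 has {error, paused}, so paused ∨ ○¬error is false there. This is the first violation.

2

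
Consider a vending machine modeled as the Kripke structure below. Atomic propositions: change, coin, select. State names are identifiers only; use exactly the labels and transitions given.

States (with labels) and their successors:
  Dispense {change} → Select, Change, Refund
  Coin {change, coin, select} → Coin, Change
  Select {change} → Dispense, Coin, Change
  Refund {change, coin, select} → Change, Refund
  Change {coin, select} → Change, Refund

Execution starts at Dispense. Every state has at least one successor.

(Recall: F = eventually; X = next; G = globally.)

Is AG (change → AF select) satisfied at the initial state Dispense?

Violated

States satisfying change → AF select: {Coin, Refund, Change}.
States satisfying AG (change → AF select): {Coin, Refund, Change}.
Dispense is reachable from Dispense and violates change → AF select, so AG fails at Dispense.
Dispense ∉ Sat(AG (change → AF select)).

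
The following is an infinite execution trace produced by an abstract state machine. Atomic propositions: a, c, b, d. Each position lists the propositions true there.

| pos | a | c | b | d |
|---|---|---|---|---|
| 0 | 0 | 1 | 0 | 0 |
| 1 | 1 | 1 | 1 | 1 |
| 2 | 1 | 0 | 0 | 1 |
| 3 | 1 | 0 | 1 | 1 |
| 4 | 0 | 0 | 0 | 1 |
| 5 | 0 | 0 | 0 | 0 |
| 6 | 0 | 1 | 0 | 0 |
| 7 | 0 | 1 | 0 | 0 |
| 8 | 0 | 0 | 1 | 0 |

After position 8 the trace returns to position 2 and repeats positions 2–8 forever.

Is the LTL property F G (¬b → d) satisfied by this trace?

G (¬b → d) is false at every position 0..8, so it never becomes true and F G (¬b → d) fails.

Violated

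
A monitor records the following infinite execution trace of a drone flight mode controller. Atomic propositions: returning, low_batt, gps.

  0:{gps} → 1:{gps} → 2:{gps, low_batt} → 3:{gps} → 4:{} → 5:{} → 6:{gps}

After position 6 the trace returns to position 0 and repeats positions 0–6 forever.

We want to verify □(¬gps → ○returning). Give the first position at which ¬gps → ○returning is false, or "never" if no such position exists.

Check ¬gps → ○returning at each position in order: 0 ✓, 1 ✓, 2 ✓, 3 ✓.
At position 4 the labels are {} and the next position 5 has {}, so ¬gps → ○returning is false there. This is the first violation.

4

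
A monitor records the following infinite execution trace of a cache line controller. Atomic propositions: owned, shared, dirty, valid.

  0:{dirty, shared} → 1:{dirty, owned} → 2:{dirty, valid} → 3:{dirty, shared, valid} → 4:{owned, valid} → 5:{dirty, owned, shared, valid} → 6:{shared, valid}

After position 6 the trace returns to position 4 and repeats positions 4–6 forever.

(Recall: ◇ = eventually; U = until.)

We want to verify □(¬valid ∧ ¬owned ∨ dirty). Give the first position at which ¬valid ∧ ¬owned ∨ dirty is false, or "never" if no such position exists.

4

Check ¬valid ∧ ¬owned ∨ dirty at each position in order: 0 ✓, 1 ✓, 2 ✓, 3 ✓.
At position 4 the labels are {owned, valid}, so ¬valid ∧ ¬owned ∨ dirty is false there. This is the first violation.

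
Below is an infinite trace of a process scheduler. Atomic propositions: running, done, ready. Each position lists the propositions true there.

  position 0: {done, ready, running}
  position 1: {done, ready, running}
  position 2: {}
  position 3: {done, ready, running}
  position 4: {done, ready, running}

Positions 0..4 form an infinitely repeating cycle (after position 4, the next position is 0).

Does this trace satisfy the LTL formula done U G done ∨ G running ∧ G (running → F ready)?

Violated

Walking from position 0: at position 2, G done has not yet held and done fails, so done U G done is false.
At position 0: done U G done is false; G running ∧ G (running → F ready) is false; so done U G done ∨ G running ∧ G (running → F ready) is false.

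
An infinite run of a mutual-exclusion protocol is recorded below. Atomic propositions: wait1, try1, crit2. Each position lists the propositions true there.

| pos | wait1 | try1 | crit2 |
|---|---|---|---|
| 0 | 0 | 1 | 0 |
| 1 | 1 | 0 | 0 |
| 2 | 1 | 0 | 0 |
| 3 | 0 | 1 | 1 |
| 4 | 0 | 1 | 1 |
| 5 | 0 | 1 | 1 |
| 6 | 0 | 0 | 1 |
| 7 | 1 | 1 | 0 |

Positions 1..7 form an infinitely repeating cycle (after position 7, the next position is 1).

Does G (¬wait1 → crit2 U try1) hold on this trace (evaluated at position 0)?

Holds

¬wait1 → crit2 U try1 holds at every position 0..7, and those are all positions ever visited, so G (¬wait1 → crit2 U try1) holds.
Positions where ¬wait1 holds: 0, 3, 4, 5, 6.
Check crit2 U try1 at each: 0→ok, 3→ok, 4→ok, 5→ok, 6→ok.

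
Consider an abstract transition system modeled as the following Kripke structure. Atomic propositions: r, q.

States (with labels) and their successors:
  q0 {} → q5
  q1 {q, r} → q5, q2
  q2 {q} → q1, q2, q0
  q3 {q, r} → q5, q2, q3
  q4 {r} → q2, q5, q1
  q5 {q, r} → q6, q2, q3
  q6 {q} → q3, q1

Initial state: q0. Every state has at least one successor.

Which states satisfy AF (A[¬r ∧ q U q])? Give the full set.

{q0, q1, q2, q3, q4, q5, q6}

States satisfying A[¬r ∧ q U q]: {q1, q2, q3, q5, q6}.
States satisfying AF (A[¬r ∧ q U q]): {q0, q1, q2, q3, q4, q5, q6}.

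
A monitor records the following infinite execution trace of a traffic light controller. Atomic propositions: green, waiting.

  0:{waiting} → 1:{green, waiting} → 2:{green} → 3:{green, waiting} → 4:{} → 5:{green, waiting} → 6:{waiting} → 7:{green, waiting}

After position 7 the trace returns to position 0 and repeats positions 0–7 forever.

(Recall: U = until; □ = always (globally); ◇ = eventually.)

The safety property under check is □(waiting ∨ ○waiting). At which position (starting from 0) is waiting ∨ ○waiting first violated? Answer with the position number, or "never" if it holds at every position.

never

waiting ∨ ○waiting holds at every position 0..7, and those are all the positions the trace ever visits, so the invariant □(waiting ∨ ○waiting) is never violated.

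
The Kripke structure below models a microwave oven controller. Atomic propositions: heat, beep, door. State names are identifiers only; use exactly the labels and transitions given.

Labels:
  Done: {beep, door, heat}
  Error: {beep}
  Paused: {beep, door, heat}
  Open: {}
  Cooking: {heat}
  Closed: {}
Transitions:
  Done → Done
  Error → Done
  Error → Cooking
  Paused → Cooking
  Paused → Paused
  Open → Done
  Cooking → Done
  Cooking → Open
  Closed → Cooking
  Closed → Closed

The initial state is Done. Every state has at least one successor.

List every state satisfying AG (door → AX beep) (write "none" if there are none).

{Done, Error, Open, Cooking, Closed}

States satisfying door → AX beep: {Done, Error, Open, Cooking, Closed}.
States satisfying AG (door → AX beep): {Done, Error, Open, Cooking, Closed}.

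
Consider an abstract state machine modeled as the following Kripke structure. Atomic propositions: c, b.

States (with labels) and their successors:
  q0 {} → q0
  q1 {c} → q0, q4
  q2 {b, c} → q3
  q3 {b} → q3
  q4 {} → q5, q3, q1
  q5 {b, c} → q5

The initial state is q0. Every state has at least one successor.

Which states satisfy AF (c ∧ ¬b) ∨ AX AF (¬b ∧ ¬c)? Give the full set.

{q0, q1}

States satisfying c ∧ ¬b: {q1}.
States satisfying AF (c ∧ ¬b): {q1}.
States satisfying AF (¬b ∧ ¬c): {q0, q1, q4}.
States satisfying AX AF (¬b ∧ ¬c): {q0, q1}.
States satisfying AF (c ∧ ¬b) ∨ AX AF (¬b ∧ ¬c): {q0, q1}.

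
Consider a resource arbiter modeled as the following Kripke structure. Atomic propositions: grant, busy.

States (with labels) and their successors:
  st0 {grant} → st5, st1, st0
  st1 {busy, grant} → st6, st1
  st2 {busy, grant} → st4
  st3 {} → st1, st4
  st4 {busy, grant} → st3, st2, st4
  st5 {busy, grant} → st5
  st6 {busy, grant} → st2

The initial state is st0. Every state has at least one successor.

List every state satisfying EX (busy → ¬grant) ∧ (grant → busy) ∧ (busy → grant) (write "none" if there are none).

States satisfying busy → ¬grant: {st0, st3}.
States satisfying EX (busy → ¬grant): {st0, st4}.
States satisfying grant → busy: {st1, st2, st3, st4, st5, st6}.
States satisfying busy → grant: {st0, st1, st2, st3, st4, st5, st6}.
States satisfying (grant → busy) ∧ (busy → grant): {st1, st2, st3, st4, st5, st6}.
States satisfying EX (busy → ¬grant) ∧ (grant → busy) ∧ (busy → grant): {st4}.

{st4}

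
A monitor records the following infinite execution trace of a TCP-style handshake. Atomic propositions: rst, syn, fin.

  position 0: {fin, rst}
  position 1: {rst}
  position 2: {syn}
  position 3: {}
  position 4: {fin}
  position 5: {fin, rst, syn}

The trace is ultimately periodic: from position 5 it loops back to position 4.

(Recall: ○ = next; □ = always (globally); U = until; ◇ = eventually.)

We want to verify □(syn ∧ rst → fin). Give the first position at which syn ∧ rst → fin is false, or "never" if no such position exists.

never

syn ∧ rst → fin holds at every position 0..5, and those are all the positions the trace ever visits, so the invariant □(syn ∧ rst → fin) is never violated.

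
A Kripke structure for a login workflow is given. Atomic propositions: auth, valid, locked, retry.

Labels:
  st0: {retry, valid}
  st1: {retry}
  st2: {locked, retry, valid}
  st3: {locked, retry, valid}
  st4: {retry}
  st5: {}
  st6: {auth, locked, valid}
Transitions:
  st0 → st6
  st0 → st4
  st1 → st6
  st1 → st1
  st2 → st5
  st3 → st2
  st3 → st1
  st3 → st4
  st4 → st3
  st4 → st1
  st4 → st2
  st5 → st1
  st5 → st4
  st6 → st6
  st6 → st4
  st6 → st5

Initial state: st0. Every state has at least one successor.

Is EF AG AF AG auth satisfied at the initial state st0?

Violated

States satisfying AG AF AG auth: ∅.
States satisfying EF AG AF AG auth: ∅.
No suitable path/successor from st0 witnesses the formula.
st0 ∉ Sat(EF AG AF AG auth).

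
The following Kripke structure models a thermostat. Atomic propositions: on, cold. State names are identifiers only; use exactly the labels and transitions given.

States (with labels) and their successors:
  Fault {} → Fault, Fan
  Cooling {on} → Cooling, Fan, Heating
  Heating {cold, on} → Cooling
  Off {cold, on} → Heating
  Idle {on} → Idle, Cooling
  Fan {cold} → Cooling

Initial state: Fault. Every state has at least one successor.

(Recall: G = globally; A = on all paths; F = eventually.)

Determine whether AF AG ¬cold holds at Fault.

States satisfying AG ¬cold: ∅.
States satisfying AF AG ¬cold: ∅.
There is a path from Fault along which AG ¬cold never holds.
Fault ∉ Sat(AF AG ¬cold).

Does not hold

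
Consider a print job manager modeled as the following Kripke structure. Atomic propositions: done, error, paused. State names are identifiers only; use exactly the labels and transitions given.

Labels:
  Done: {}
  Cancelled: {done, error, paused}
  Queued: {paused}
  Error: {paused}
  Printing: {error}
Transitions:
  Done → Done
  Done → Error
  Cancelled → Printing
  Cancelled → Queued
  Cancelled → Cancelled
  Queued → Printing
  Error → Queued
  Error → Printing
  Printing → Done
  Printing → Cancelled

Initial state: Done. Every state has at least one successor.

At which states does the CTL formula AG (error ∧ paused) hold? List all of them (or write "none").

none

States satisfying error ∧ paused: {Cancelled}.
States satisfying AG (error ∧ paused): ∅.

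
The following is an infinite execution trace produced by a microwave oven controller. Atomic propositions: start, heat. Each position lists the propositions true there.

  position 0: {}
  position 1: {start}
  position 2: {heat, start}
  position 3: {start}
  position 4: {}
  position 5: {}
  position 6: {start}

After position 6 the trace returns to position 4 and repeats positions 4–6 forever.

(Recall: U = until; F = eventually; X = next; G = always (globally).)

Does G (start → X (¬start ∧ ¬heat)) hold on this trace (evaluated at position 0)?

Violated

start → X (¬start ∧ ¬heat) must hold at every position from 0 onward. It fails at position 1, so G (start → X (¬start ∧ ¬heat)) is false.
Positions where start holds: 1, 2, 3, 6.
Check X (¬start ∧ ¬heat) at each: 1→fails, 2→fails, 3→ok, 6→ok.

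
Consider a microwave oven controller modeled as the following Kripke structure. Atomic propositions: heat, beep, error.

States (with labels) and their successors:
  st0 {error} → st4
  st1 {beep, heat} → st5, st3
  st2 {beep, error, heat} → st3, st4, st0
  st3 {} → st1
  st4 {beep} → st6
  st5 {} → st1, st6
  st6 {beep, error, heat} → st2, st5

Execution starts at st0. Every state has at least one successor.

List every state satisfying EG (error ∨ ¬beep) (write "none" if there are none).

{st5, st6}

States satisfying error ∨ ¬beep: {st0, st2, st3, st5, st6}.
States satisfying EG (error ∨ ¬beep): {st5, st6}.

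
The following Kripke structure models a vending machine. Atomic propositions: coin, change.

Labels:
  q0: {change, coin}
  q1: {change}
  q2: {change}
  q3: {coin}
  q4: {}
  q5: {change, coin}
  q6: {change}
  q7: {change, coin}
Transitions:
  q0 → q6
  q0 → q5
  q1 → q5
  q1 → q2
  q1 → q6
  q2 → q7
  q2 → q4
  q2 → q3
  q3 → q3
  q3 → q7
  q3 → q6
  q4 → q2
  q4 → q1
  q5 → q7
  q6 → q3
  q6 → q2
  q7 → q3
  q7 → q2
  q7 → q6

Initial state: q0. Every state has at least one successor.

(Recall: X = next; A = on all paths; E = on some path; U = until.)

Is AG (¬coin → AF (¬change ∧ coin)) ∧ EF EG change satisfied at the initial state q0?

Violated

States satisfying ¬coin → AF (¬change ∧ coin): {q0, q3, q5, q7}.
States satisfying AG (¬coin → AF (¬change ∧ coin)): ∅.
States satisfying EG change: {q0, q1, q2, q5, q6, q7}.
States satisfying EF EG change: {q0, q1, q2, q3, q4, q5, q6, q7}.
States satisfying AG (¬coin → AF (¬change ∧ coin)) ∧ EF EG change: ∅.
q0 ∉ Sat(AG (¬coin → AF (¬change ∧ coin)) ∧ EF EG change).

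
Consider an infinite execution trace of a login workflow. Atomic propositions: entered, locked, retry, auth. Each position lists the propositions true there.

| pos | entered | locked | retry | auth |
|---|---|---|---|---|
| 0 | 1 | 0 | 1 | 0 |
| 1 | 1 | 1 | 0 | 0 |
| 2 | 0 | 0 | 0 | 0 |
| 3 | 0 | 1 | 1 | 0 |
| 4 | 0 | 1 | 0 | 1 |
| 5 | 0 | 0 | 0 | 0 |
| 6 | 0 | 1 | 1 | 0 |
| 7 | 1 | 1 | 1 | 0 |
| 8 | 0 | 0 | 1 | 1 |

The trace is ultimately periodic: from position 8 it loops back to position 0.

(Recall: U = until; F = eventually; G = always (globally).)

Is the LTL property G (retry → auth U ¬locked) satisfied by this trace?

retry → auth U ¬locked must hold at every position from 0 onward. It fails at position 3, so G (retry → auth U ¬locked) is false.
Positions where retry holds: 0, 3, 6, 7, 8.
Check auth U ¬locked at each: 0→ok, 3→fails, 6→fails, 7→fails, 8→ok.

Violated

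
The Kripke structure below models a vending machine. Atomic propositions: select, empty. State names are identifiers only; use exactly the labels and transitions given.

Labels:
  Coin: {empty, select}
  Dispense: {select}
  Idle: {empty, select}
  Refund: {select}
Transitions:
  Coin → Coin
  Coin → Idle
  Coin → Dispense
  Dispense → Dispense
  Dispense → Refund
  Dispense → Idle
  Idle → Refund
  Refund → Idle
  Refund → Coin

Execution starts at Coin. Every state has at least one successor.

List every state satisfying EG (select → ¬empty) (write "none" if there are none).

{Dispense}

States satisfying select → ¬empty: {Dispense, Refund}.
States satisfying EG (select → ¬empty): {Dispense}.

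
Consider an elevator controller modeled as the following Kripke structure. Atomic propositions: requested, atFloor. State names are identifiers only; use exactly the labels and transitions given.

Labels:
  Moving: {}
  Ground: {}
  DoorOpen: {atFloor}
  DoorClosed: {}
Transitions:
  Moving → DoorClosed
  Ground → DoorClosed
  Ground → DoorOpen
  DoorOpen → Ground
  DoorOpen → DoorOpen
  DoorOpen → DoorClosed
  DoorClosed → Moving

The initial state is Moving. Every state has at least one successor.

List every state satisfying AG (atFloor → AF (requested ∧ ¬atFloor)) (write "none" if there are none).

{Moving, DoorClosed}

States satisfying atFloor → AF (requested ∧ ¬atFloor): {Moving, Ground, DoorClosed}.
States satisfying AG (atFloor → AF (requested ∧ ¬atFloor)): {Moving, DoorClosed}.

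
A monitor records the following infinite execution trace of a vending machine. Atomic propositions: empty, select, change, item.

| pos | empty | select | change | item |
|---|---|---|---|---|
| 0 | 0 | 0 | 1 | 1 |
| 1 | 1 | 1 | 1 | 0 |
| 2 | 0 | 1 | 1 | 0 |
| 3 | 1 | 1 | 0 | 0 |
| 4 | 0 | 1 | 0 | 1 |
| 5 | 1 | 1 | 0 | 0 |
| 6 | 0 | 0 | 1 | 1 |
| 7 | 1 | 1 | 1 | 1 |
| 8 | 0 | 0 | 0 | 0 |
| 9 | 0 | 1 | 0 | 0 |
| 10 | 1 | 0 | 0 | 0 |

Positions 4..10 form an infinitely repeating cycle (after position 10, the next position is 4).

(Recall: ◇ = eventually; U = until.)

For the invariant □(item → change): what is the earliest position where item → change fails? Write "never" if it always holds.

4

Check item → change at each position in order: 0 ✓, 1 ✓, 2 ✓, 3 ✓.
At position 4 the labels are {item, select}, so item → change is false there. This is the first violation.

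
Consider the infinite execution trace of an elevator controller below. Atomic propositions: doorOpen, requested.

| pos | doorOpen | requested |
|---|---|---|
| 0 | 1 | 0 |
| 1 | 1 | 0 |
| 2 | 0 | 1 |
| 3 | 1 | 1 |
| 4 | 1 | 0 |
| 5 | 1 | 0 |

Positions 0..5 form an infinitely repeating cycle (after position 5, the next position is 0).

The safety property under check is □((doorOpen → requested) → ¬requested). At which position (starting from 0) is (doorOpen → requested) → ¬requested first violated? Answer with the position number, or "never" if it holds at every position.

2

Check (doorOpen → requested) → ¬requested at each position in order: 0 ✓, 1 ✓.
At position 2 the labels are {requested}, so (doorOpen → requested) → ¬requested is false there. This is the first violation.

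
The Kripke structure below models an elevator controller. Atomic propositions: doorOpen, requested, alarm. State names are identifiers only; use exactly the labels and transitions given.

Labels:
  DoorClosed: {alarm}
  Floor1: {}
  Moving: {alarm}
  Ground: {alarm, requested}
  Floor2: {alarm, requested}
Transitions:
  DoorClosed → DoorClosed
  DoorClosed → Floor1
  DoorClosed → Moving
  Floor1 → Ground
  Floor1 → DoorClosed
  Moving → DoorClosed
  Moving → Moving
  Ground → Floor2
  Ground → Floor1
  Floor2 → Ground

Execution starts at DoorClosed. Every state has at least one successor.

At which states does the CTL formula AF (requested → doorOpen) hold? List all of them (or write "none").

{DoorClosed, Floor1, Moving}

States satisfying requested → doorOpen: {DoorClosed, Floor1, Moving}.
States satisfying AF (requested → doorOpen): {DoorClosed, Floor1, Moving}.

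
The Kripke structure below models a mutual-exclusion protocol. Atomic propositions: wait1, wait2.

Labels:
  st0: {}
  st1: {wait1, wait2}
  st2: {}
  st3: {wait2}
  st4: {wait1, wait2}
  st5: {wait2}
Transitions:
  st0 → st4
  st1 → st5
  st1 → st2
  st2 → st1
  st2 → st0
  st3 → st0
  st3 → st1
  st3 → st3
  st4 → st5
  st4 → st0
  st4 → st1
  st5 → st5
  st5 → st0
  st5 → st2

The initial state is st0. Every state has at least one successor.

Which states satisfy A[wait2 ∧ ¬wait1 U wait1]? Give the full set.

States satisfying wait2 ∧ ¬wait1: {st3, st5}.
States satisfying wait1: {st1, st4}.
States satisfying A[wait2 ∧ ¬wait1 U wait1]: {st1, st4}.

{st1, st4}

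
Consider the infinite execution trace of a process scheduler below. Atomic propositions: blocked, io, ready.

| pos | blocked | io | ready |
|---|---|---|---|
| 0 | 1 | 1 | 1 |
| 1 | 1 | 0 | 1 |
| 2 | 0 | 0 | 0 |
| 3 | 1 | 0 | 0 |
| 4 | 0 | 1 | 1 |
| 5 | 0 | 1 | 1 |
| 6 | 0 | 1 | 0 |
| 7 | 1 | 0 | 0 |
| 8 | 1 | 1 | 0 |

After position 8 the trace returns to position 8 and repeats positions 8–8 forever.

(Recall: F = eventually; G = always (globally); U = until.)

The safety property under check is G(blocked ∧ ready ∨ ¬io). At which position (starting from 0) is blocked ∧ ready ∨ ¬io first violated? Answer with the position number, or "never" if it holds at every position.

Check blocked ∧ ready ∨ ¬io at each position in order: 0 ✓, 1 ✓, 2 ✓, 3 ✓.
At position 4 the labels are {io, ready}, so blocked ∧ ready ∨ ¬io is false there. This is the first violation.

4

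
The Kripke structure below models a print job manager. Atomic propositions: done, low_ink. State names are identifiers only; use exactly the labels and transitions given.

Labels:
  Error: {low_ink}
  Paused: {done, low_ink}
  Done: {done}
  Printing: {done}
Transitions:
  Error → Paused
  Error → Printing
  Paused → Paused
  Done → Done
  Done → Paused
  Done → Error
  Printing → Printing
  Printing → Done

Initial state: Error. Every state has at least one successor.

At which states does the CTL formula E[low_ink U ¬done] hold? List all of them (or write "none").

States satisfying low_ink: {Error, Paused}.
States satisfying ¬done: {Error}.
States satisfying E[low_ink U ¬done]: {Error}.

{Error}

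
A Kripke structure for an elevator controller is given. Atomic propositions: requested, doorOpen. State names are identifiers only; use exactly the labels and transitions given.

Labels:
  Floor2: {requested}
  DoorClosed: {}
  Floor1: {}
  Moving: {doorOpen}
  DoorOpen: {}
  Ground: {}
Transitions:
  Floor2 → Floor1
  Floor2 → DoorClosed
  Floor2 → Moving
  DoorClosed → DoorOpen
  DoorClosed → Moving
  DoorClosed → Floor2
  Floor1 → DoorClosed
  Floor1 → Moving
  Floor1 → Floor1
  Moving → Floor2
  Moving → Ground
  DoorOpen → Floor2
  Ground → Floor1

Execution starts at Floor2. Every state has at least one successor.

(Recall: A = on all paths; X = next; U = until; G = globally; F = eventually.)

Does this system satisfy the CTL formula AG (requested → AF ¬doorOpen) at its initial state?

States satisfying requested → AF ¬doorOpen: {Floor2, DoorClosed, Floor1, Moving, DoorOpen, Ground}.
States satisfying AG (requested → AF ¬doorOpen): {Floor2, DoorClosed, Floor1, Moving, DoorOpen, Ground}.
Every state reachable from Floor2 satisfies requested → AF ¬doorOpen.
Floor2 ∈ Sat(AG (requested → AF ¬doorOpen)).

Holds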